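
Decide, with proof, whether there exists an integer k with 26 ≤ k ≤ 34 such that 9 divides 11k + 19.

For k = 26, 27, …, 30 the values 305, 316, 327, 338, 349 are not multiples of 9. Try k = 31: 11·31 + 19 = 360 = 40·9, which is divisible by 9.

k = 31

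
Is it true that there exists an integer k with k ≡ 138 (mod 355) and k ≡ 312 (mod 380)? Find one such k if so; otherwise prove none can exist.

No such integer exists.

Both moduli are multiples of 5 = gcd(355, 380), so any solution would satisfy k ≡ 138 and k ≡ 312 modulo 5 simultaneously.
However 138 ≡ 3 and 312 ≡ 2 (mod 5), and 3 ≠ 2.
So no integer satisfies both congruences.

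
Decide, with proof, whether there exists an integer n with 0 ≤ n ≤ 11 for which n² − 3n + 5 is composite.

At n = 5: 5² − 3·5 + 5 = 15 = 3·5, which is composite.

n = 5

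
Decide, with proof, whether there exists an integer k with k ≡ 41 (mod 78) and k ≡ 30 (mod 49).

Since 78 and 49 share no common factor, CRT says the pair of congruences has a solution (unique mod 3822).
Write k = 41 + 78t and require 41 + 78t ≡ 30 (mod 49), i.e. 78t ≡ 38 (mod 49).
78 ≡ 29 (mod 49), so this reads 29t ≡ 38 (mod 49). Since 29·22 = 638 = 13·49 + 1, the inverse of 29 mod 49 is 22.
Therefore t ≡ 22·38 = 836 ≡ 3 (mod 49).
With t = 3: k = 41 + 78·3 = 275.
Indeed 275 ≡ 41 (mod 78) and 275 ≡ 30 (mod 49).

k = 275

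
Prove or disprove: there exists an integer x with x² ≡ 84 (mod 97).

No, no such integer exists.

97 is prime, so by Euler's criterion 84 is a square mod 97 iff 84^((97−1)/2) = 84^48 ≡ 1 (mod 97).
Repeated squaring mod 97: 84^2 = 7056 ≡ 72; 84^4 ≡ 72² = 5184 ≡ 43; 84^8 ≡ 43² = 1849 ≡ 6; 84^16 ≡ 6² = 36 ≡ 36; 84^32 ≡ 36² = 1296 ≡ 35.
Since 48 = 32 + 16, 84^48 ≡ 35 · 36; multiplying out mod 97: 35·36 = 1260 ≡ 96. Thus 84^48 ≡ 96 ≡ −1 (mod 97).
The value −1 means 84 is a non-residue modulo 97, so x² ≡ 84 (mod 97) is impossible.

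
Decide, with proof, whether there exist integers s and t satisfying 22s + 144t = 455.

Any value of 22s + 144t is a multiple of gcd(22, 144) = 2.
But 455 is not a multiple of 2 (it leaves remainder 1).
Therefore 22s + 144t = 455 has no solution in integers.

No, no such integers exist.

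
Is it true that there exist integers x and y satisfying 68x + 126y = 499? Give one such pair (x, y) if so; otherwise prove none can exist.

No such integers exist.

Both 68 and 126 are divisible by gcd(68, 126) = 2, hence so is any combination 68x + 126y.
But 499 is not a multiple of 2 (it leaves remainder 1).
Therefore 68x + 126y = 499 has no solution in integers.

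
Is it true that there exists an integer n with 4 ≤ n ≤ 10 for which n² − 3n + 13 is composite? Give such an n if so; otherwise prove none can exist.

The values for n = 4, 5, …, 10 are 17, 23, 31, 41, 53, 67, 83, and each of these is prime.
So no value in the range makes the expression composite.

There is no such integer n in that range.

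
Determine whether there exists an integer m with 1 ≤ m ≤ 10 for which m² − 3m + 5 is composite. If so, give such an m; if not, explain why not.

At m = 7: 7² − 3·7 + 5 = 33 = 3·11, which is composite.

m = 7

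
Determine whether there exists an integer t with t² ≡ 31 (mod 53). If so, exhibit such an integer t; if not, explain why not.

Apply Euler's criterion with the prime 53: 31 is a quadratic residue iff 31^26 ≡ 1 (mod 53), and a non-residue iff it is ≡ −1.
Squaring successively (mod 53): 31^2 = 961 ≡ 7; 31^4 ≡ 7² = 49 ≡ 49; 31^8 ≡ 49² = 2401 ≡ 16; 31^16 ≡ 16² = 256 ≡ 44.
Since 26 = 16 + 8 + 2, 31^26 ≡ 44 · 16 · 7; multiplying out mod 53: 44·16 = 704 ≡ 15, then 15·7 = 105 ≡ 52. Thus 31^26 ≡ 52 ≡ −1 (mod 53).
By Euler's criterion 31 is a quadratic non-residue mod 53: no t satisfies t² ≡ 31 (mod 53).

There is no such integer.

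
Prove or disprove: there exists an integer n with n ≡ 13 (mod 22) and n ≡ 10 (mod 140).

No, no such integer exists.

Both moduli are multiples of 2 = gcd(22, 140), so any solution would satisfy n ≡ 13 and n ≡ 10 modulo 2 simultaneously.
These are incompatible: 13 − 10 = 3 is not divisible by 2.
So no integer satisfies both congruences.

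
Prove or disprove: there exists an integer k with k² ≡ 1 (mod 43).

k = 42

Take k = 42. Then 42² = 1764 = 41·43 + 1, so 42² ≡ 1 (mod 43).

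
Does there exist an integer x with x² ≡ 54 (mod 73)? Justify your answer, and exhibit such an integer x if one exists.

x = 45

Take x = 45. Then 45² = 2025 = 27·73 + 54, so 45² ≡ 54 (mod 73).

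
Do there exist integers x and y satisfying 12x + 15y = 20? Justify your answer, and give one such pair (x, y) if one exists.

There are no such integers.

Both 12 and 15 are divisible by gcd(12, 15) = 3, hence so is any combination 12x + 15y.
However 20 leaves remainder 2 on division by 3.
So the equation is unsolvable over ℤ.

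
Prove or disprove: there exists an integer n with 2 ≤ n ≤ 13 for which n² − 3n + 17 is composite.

n = 12

At n = 12: 12² − 3·12 + 17 = 125 = 5·25, which is composite.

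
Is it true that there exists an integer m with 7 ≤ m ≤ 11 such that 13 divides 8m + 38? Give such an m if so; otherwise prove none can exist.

For m = 7, 8, …, 11 the values of 8m + 38 modulo 13 are 3, 11, 6, 1, 9 respectively.
Since 0 is absent from this list, 13 ∤ 8m + 38 for every m with 7 ≤ m ≤ 11.

No, no such integer m in that range exists.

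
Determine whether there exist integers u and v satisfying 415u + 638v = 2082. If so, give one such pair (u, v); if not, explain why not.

415 and 638 are coprime, so 415u + 638v ranges over all of ℤ.
Dividing repeatedly: 638 = 1·415 + 223, 415 = 1·223 + 192, 223 = 1·192 + 31, 192 = 6·31 + 6, 31 = 5·6 + 1, 6 = 6·1 + 0.
Unwinding: 1 = 31 − 5·6 = 31 − 5·(192 − 6·31) = −5·192 + 31·31 = −5·192 + 31·(223 − 1·192) = 31·223 − 36·192 = 31·223 − 36·(415 − 1·223) = −36·415 + 67·223 = −36·415 + 67·(638 − 1·415) = 67·638 − 103·415, i.e. 415·(-103) + 638·67 = 1.
Times 2082: 415·(-214446) + 638·139494 = 2082, so (-214446, 139494) solves it.
Adding 337·638 to u and subtracting 337·415 from v gives the tidier solution (560, -361).
Indeed 415·560 + 638·(-361) = 232400 − 230318 = 2082.

u = 560, v = -361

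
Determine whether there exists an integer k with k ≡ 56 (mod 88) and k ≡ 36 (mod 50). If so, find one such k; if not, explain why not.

k = 936

The moduli are not coprime: gcd(88, 50) = 2. Compatibility requires 2 ∣ (36 − 56) = -20, which holds, so solutions exist.
Put k = 56 + 88t, so we need 88t ≡ 30 (mod 50), equivalently (divide by 2) 44t ≡ 15 (mod 25).
44 ≡ 19 (mod 25), so this reads 19t ≡ 15 (mod 25). To invert 19 modulo 25: 25 = 1·19 + 6, 19 = 3·6 + 1, 6 = 6·1 + 0, and unwinding, 1 = 19 − 3·6 = 19 − 3·(25 − 1·19) = −3·25 + 4·19. Thus 19⁻¹ ≡ 4 (mod 25).
Multiplying by 4: t ≡ 4·15 = 60 ≡ 10 (mod 25).
Then k = 56 + 88·10 = 936.
Check: 936 mod 88 = 56, 936 mod 50 = 36. ✓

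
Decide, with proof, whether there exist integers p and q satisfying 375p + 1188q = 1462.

Any value of 375p + 1188q is a multiple of gcd(375, 1188) = 3.
But 1462 = 3·487 + 1, so 3 ∤ 1462.
So the equation is unsolvable over ℤ.

There are no such integers.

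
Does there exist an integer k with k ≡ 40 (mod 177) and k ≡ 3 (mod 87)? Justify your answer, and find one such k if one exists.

Reduce both congruences modulo 3, which divides 177 and 87: they say k ≡ 40 (mod 3) and k ≡ 3 (mod 3).
But 40 mod 3 = 1 while 3 mod 3 = 0, a contradiction.
Therefore no such k exists.

No such integer exists.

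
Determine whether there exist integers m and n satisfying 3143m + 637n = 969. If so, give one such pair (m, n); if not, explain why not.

No, no such integers exist.

Both 3143 and 637 are divisible by gcd(3143, 637) = 7, hence so is any combination 3143m + 637n.
But 969 = 7·138 + 3, so 7 ∤ 969.
So the equation is unsolvable over ℤ.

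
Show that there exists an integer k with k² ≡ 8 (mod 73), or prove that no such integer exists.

k = 9

Take k = 9. Then 9² = 81 = 1·73 + 8, so 9² ≡ 8 (mod 73).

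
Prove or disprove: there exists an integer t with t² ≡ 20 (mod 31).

t = 12 works: 12² = 144, and 144 − 20 = 124 = 4·31.

t = 12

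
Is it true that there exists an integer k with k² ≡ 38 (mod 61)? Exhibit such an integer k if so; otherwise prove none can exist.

No such integer exists.

Apply Euler's criterion with the prime 61: 38 is a quadratic residue iff 38^30 ≡ 1 (mod 61), and a non-residue iff it is ≡ −1.
Repeated squaring mod 61: 38^2 = 1444 ≡ 41; 38^4 ≡ 41² = 1681 ≡ 34; 38^8 ≡ 34² = 1156 ≡ 58; 38^16 ≡ 58² = 3364 ≡ 9.
Since 30 = 16 + 8 + 4 + 2, 38^30 ≡ 9 · 58 · 34 · 41; multiplying out mod 61: 9·58 = 522 ≡ 34, then 34·34 = 1156 ≡ 58, then 58·41 = 2378 ≡ 60. Thus 38^30 ≡ 60 ≡ −1 (mod 61).
By Euler's criterion 38 is a quadratic non-residue mod 61: no k satisfies k² ≡ 38 (mod 61).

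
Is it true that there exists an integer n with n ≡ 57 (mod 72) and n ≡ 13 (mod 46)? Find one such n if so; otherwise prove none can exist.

n = 1209

gcd(72, 46) = 2. A simultaneous solution exists iff 57 ≡ 13 (mod 2); here 57 mod 2 = 1 = 13 mod 2, so it does.
Write n = 57 + 72t. Then 72t ≡ 13 − 57 ≡ 2 (mod 46); dividing through by 2 gives 36t ≡ 1 (mod 23).
36 ≡ 13 (mod 23), so this reads 13t ≡ 1 (mod 23). Since 13·16 = 208 = 9·23 + 1, the inverse of 13 mod 23 is 16.
Multiplying by 16: t ≡ 16·1 = 16 (mod 23).
Then n = 57 + 72·16 = 1209.
Indeed 1209 ≡ 57 (mod 72) and 1209 ≡ 13 (mod 46).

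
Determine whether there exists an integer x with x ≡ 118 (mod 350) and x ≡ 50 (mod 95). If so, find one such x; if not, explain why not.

There is no such integer.

Reduce both congruences modulo 5, which divides 350 and 95: they say x ≡ 118 (mod 5) and x ≡ 50 (mod 5).
These are incompatible: 118 − 50 = 68 is not divisible by 5.
Hence the system has no solution.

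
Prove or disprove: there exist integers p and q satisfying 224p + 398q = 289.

No, no such integers exist.

gcd(224, 398) = 2, so every integer of the form 224p + 398q is a multiple of 2.
However 289 leaves remainder 1 on division by 2.
Hence no integers p, q satisfy the equation.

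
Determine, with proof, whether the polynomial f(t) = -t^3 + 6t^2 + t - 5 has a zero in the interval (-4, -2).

No.

The endpoint values f(-4) = 151 and f(-2) = 25 are both positive. Claim: f(t) > 0 for every t in (-4, -2).
Shift to the endpoint -2: with t = -2 − u (0 < u < 2), one computes f(-2 − u) = u^3 + 12u^2 + 35u + 25.
All 4 nonzero coefficients of this polynomial in u are positive; hence for u > 0 the value is a sum of positive terms (the constant 25 among them).
So f is strictly positive on (-4, -2); no root exists in the interval.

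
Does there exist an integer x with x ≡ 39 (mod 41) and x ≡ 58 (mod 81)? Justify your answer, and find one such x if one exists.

x = 1597

gcd(41, 81) = 1, so the Chinese Remainder Theorem guarantees exactly one residue class mod 3321 satisfying both.
Write x = 39 + 41t and require 39 + 41t ≡ 58 (mod 81), i.e. 41t ≡ 19 (mod 81).
To invert 41 modulo 81: 81 = 1·41 + 40, 41 = 1·40 + 1, 40 = 40·1 + 0, and unwinding, 1 = 41 − 1·40 = 41 − (81 − 1·41) = −81 + 2·41. Thus 41⁻¹ ≡ 2 (mod 81).
Therefore t ≡ 2·19 = 38 (mod 81).
Taking t = 38 gives x = 39 + 41·38 = 1597.
Indeed 1597 ≡ 39 (mod 41) and 1597 ≡ 58 (mod 81).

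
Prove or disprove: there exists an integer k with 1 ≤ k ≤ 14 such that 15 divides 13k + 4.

At k = 1 the value 17 is not a multiple of 15. Try k = 2: 13·2 + 4 = 30 = 2·15, which is divisible by 15.

k = 2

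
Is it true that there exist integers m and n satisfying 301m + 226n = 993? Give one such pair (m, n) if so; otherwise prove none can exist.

m = 185, n = -242

301 and 226 are coprime, so 301m + 226n ranges over all of ℤ.
Run the Euclidean algorithm on 301 and 226: 301 = 1·226 + 75, 226 = 3·75 + 1, 75 = 75·1 + 0.
Unwinding: 1 = 226 − 3·75 = 226 − 3·(301 − 1·226) = −3·301 + 4·226, i.e. 301·(-3) + 226·4 = 1.
Multiplying through by 993: m = (-3)·993 = -2979, n = 4·993 = 3972 is a solution.
Shifting by a multiple of (226, −301) keeps it a solution: m = -2979 + 14·226 = 185, n = 3972 − 14·301 = -242.
Check: 301·185 + 226·(-242) = 55685 − 54692 = 993. ✓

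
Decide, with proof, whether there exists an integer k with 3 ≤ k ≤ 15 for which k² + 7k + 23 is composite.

At k = 11: 11² + 7·11 + 23 = 221 = 13·17, which is composite.

k = 11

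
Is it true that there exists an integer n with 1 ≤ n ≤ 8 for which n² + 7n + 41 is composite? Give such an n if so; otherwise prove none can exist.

n = 6

At n = 6: 6² + 7·6 + 41 = 119 = 7·17, which is composite.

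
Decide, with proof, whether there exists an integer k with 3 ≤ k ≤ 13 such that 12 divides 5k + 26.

There is no such integer k in that range.

At k = 3, 5·3 + 26 = 41 ≡ 5 (mod 12), and each step in k adds 5, giving residues 5, 10, 3, 8, 1, 6, 11, 4, 9, 2, 7 for k = 3, 4, …, 13.
Since 0 is absent from this list, 12 ∤ 5k + 26 for every k with 3 ≤ k ≤ 13.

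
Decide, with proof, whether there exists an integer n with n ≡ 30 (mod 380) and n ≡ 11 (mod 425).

gcd(380, 425) = 5. If n ≡ 30 (mod 380) and n ≡ 11 (mod 425), then n ≡ 30 (mod 5) and n ≡ 11 (mod 5).
But 30 mod 5 = 0 while 11 mod 5 = 1, a contradiction.
So no integer satisfies both congruences.

There is no such integer.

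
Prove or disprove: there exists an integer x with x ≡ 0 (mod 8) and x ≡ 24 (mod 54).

The moduli are not coprime: gcd(8, 54) = 2. Compatibility requires 2 ∣ (24 − 0) = 24, which holds, so solutions exist.
List candidates x ≡ 0 (mod 8): 0, 8, 16, 24. Modulo 54 these are 0, 8, 16, 24; 24 gives 24 as required.
Indeed 24 ≡ 0 (mod 8) and 24 ≡ 24 (mod 54).

x = 24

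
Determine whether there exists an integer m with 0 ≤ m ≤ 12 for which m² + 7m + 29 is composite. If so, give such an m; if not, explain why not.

No, no such integer m in that range exists.

The values for m = 0, 1, …, 12 are 29, 37, 47, 59, 73, 89, 107, 127, 149, 173, 199, 227, 257, and each of these is prime.
So no value in the range makes the expression composite.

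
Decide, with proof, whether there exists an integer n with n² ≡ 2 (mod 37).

37 is prime, so by Euler's criterion 2 is a square mod 37 iff 2^((37−1)/2) = 2^18 ≡ 1 (mod 37).
Repeated squaring mod 37: 2^2 = 4 ≡ 4; 2^4 ≡ 4² = 16 ≡ 16; 2^8 ≡ 16² = 256 ≡ 34; 2^16 ≡ 34² = 1156 ≡ 9.
Since 18 = 16 + 2, 2^18 ≡ 9 · 4; multiplying out mod 37: 9·4 = 36 ≡ 36. Thus 2^18 ≡ 36 ≡ −1 (mod 37).
The value −1 means 2 is a non-residue modulo 37, so n² ≡ 2 (mod 37) is impossible.

No such integer exists.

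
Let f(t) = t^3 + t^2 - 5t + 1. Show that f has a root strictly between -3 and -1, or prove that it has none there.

Such a root exists.

f(-3) = -2 and f(-1) = 6, which have opposite signs.
As a polynomial, f is continuous on every closed interval.
By the Intermediate Value Theorem, f takes the value 0 somewhere in the open interval.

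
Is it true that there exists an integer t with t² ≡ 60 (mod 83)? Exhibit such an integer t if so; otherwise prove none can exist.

Apply Euler's criterion with the prime 83: 60 is a quadratic residue iff 60^41 ≡ 1 (mod 83), and a non-residue iff it is ≡ −1.
Squaring successively (mod 83): 60^2 = 3600 ≡ 31; 60^4 ≡ 31² = 961 ≡ 48; 60^8 ≡ 48² = 2304 ≡ 63; 60^16 ≡ 63² = 3969 ≡ 68; 60^32 ≡ 68² = 4624 ≡ 59.
Since 41 = 32 + 8 + 1, 60^41 ≡ 59 · 63 · 60; multiplying out mod 83: 59·63 = 3717 ≡ 65, then 65·60 = 3900 ≡ 82. Thus 60^41 ≡ 82 ≡ −1 (mod 83).
By Euler's criterion 60 is a quadratic non-residue mod 83: no t satisfies t² ≡ 60 (mod 83).

There is no such integer.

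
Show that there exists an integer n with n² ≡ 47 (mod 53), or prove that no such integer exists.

n = 43 works: 43² = 1849, and 1849 − 47 = 1802 = 34·53.

n = 43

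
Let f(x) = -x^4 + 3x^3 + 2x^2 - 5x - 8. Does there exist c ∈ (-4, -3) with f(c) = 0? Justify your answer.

f has no root in that interval.

The endpoint values f(-4) = -404 and f(-3) = -137 are both negative. Claim: f(x) < 0 for every x in (-4, -3).
Shift to the endpoint -3: with x = -3 − u (0 < u < 1), one computes f(-3 − u) = -u^4 - 15u^3 - 79u^2 - 172u - 137.
The nonzero coefficients here are all negative, so for u > 0 every term is negative (or zero), and the constant term -137 is strictly negative.
Therefore f(x) < 0 throughout (-4, -3), and f has no zero there.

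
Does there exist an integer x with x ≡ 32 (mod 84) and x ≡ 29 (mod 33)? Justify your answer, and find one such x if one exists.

x = 788

The moduli are not coprime: gcd(84, 33) = 3. Compatibility requires 3 ∣ (29 − 32) = -3, which holds, so solutions exist.
Put x = 32 + 84t, so we need 84t ≡ 30 (mod 33), equivalently (divide by 3) 28t ≡ 10 (mod 11).
28 ≡ 6 (mod 11), so this reads 6t ≡ 10 (mod 11). Since 6·2 = 12 = 1·11 + 1, the inverse of 6 mod 11 is 2.
Multiplying by 2: t ≡ 2·10 = 20 ≡ 9 (mod 11).
Then x = 32 + 84·9 = 788.
Verify: 788 = 9·84 + 32 and 788 = 23·33 + 29. ✓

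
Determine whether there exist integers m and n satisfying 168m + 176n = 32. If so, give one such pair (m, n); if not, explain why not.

m = 18, n = -17

Every value of 168m + 176n is a multiple of gcd(168, 176) = 8; since 8 ∣ 32, solutions exist.
Dividing through by 8 reduces the equation to 21m + 22n = 4.
Run the Euclidean algorithm on 22 and 21: 22 = 1·21 + 1, 21 = 21·1 + 0.
Unwinding: 1 = 22 − 1·21, i.e. 21·(-1) + 22·1 = 1.
Times 4: 21·(-4) + 22·4 = 4, so (-4, 4) solves it.
Shifting by a multiple of (22, −21) keeps it a solution: m = -4 + 1·22 = 18, n = 4 − 1·21 = -17.
Check: 168·18 + 176·(-17) = 3024 − 2992 = 32. ✓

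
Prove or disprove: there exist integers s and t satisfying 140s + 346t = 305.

No such integers exist.

gcd(140, 346) = 2, so every integer of the form 140s + 346t is a multiple of 2.
But 305 is not a multiple of 2 (it leaves remainder 1).
Hence no integers s, t satisfy the equation.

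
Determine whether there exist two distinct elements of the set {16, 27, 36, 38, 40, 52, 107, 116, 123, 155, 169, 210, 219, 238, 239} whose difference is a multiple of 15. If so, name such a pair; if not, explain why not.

Two integers differ by a multiple of 15 exactly when they have the same residue mod 15. The residues are 16↦1, 27↦12, 36↦6, 38↦8, 40↦10, 52↦7, 107↦2, 116↦11, 123↦3, 155↦5, 169↦4, 210↦0, 219↦9, 238↦13, 239↦14.
No residue repeats among the 15 elements, so no pair has difference ≡ 0 (mod 15).

No such pair exists.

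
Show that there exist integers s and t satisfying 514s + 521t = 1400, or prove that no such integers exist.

s = 321, t = -314

514 and 521 are coprime, so 514s + 521t ranges over all of ℤ.
Dividing repeatedly: 521 = 1·514 + 7, 514 = 73·7 + 3, 7 = 2·3 + 1, 3 = 3·1 + 0.
Unwinding: 1 = 7 − 2·3 = 7 − 2·(514 − 73·7) = −2·514 + 147·7 = −2·514 + 147·(521 − 1·514) = 147·521 − 149·514, i.e. 514·(-149) + 521·147 = 1.
Scaling by 1400 gives the particular solution (s, t) = (-208600, 205800).
The general solution is s = -208600 + 521k, t = 205800 − 514k; taking k = 401 gives the smaller pair s = 321, t = -314.
Check: 514·321 + 521·(-314) = 164994 − 163594 = 1400. ✓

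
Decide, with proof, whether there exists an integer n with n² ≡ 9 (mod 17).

n = 14

Take n = 14. Then 14² = 196 = 11·17 + 9, so 14² ≡ 9 (mod 17).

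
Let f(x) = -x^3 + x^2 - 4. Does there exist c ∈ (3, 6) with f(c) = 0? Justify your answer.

No.

f(3) = -22 and f(6) = -184, both negative, so a sign-change argument is unavailable; we show f keeps this sign on the whole interval.
Substitute x = 3 + u, where 0 < u < 3 on the interval. Expanding, f(3 + u) = -u^3 - 8u^2 - 21u - 22.
All 4 nonzero coefficients of this polynomial in u are negative; hence for u > 0 the value is a sum of negative terms (the constant -22 among them).
So f is strictly negative on (3, 6); no root exists in the interval.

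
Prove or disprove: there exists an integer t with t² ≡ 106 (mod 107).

No, no such integer exists.

Apply Euler's criterion with the prime 107: 106 is a quadratic residue iff 106^53 ≡ 1 (mod 107), and a non-residue iff it is ≡ −1.
Squaring successively (mod 107): 106^2 = 11236 ≡ 1; 106^4 ≡ 1² = 1 ≡ 1; 106^8 ≡ 1² = 1 ≡ 1; 106^16 ≡ 1² = 1 ≡ 1; 106^32 ≡ 1² = 1 ≡ 1.
Since 53 = 32 + 16 + 4 + 1, 106^53 ≡ 1 · 1 · 1 · 106; multiplying out mod 107: 1·1 = 1 ≡ 1, then 1·1 = 1 ≡ 1, then 1·106 = 106 ≡ 106. Thus 106^53 ≡ 106 ≡ −1 (mod 107).
The value −1 means 106 is a non-residue modulo 107, so t² ≡ 106 (mod 107) is impossible.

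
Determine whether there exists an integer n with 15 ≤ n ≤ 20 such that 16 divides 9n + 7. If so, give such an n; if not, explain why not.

Try n = 17: 9·17 + 7 = 160 = 10·16, which is divisible by 16.

n = 17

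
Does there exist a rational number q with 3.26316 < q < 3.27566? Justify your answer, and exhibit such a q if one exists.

q = 36/11

Scale by 11: the interval becomes (35.89476, 36.03226), which contains the integer 36.
Dividing back, 3.26316 < 36/11 < 3.27566, and 36/11 is rational.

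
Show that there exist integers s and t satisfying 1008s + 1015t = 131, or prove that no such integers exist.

Both 1008 and 1015 are divisible by gcd(1008, 1015) = 7, hence so is any combination 1008s + 1015t.
But 131 = 7·18 + 5, so 7 ∤ 131.
Therefore 1008s + 1015t = 131 has no solution in integers.

There are no such integers.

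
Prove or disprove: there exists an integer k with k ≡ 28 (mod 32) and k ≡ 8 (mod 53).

gcd(32, 53) = 1, so the Chinese Remainder Theorem guarantees exactly one residue class mod 1696 satisfying both.
Any solution of the first congruence is k = 28 + 32t; substituting into the second, 32t ≡ 8 − 28 ≡ 33 (mod 53).
Since 32·5 = 160 = 3·53 + 1, the inverse of 32 mod 53 is 5.
Multiplying by 5: t ≡ 5·33 = 165 ≡ 6 (mod 53).
Taking t = 6 gives k = 28 + 32·6 = 220.
Indeed 220 ≡ 28 (mod 32) and 220 ≡ 8 (mod 53).

k = 220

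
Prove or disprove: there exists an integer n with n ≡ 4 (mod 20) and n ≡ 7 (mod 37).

n = 44

Since 20 and 37 share no common factor, CRT says the pair of congruences has a solution (unique mod 740).
Write n = 4 + 20t and require 4 + 20t ≡ 7 (mod 37), i.e. 20t ≡ 3 (mod 37).
To invert 20 modulo 37: 37 = 1·20 + 17, 20 = 1·17 + 3, 17 = 5·3 + 2, 3 = 1·2 + 1, 2 = 2·1 + 0, and unwinding, 1 = 3 − 1·2 = 3 − (17 − 5·3) = −17 + 6·3 = −17 + 6·(20 − 1·17) = 6·20 − 7·17 = 6·20 − 7·(37 − 1·20) = −7·37 + 13·20. Thus 20⁻¹ ≡ 13 (mod 37).
Multiplying by 13: t ≡ 13·3 = 39 ≡ 2 (mod 37).
With t = 2: n = 4 + 20·2 = 44.
Indeed 44 ≡ 4 (mod 20) and 44 ≡ 7 (mod 37).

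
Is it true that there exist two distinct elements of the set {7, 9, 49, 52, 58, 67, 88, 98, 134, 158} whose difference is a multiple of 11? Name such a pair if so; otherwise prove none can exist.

No such pair exists.

Reduce each element modulo 11: 7↦7, 9↦9, 49↦5, 52↦8, 58↦3, 67↦1, 88↦0, 98↦10, 134↦2, 158↦4.
All 10 residues are distinct, so no two elements differ by a multiple of 11.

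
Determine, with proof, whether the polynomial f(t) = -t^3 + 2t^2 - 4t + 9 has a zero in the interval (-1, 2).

Evaluate at the endpoints: f(-1) = 16, f(2) = 1 — same sign (positive).
f'(t) = -3t^2 + 4t - 4 has discriminant 4² − 4·(-3)·(-4) = -32 < 0, so f' has no real roots and is negative for every real t.
Hence f is strictly decreasing on ℝ, and in particular on [-1, 2]. A strictly monotone function with same-sign endpoint values stays positive on the whole interval, so f has no zero in (-1, 2).

No such root exists.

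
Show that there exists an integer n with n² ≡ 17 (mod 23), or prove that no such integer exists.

No such integer exists.

23 is prime, so by Euler's criterion 17 is a square mod 23 iff 17^((23−1)/2) = 17^11 ≡ 1 (mod 23).
Squaring successively (mod 23): 17^2 = 289 ≡ 13; 17^4 ≡ 13² = 169 ≡ 8; 17^8 ≡ 8² = 64 ≡ 18.
Since 11 = 8 + 2 + 1, 17^11 ≡ 18 · 13 · 17; multiplying out mod 23: 18·13 = 234 ≡ 4, then 4·17 = 68 ≡ 22. Thus 17^11 ≡ 22 ≡ −1 (mod 23).
By Euler's criterion 17 is a quadratic non-residue mod 23: no n satisfies n² ≡ 17 (mod 23).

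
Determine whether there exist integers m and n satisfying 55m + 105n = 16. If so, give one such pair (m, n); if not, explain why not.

No, no such integers exist.

gcd(55, 105) = 5, so every integer of the form 55m + 105n is a multiple of 5.
However 16 leaves remainder 1 on division by 5.
Therefore 55m + 105n = 16 has no solution in integers.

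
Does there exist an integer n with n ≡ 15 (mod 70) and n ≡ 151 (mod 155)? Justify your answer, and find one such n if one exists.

There is no such integer.

gcd(70, 155) = 5. If n ≡ 15 (mod 70) and n ≡ 151 (mod 155), then n ≡ 15 (mod 5) and n ≡ 151 (mod 5).
However 15 ≡ 0 and 151 ≡ 1 (mod 5), and 0 ≠ 1.
So no integer satisfies both congruences.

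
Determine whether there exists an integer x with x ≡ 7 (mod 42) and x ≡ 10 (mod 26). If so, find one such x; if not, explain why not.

Reduce both congruences modulo 2, which divides 42 and 26: they say x ≡ 7 (mod 2) and x ≡ 10 (mod 2).
However 7 ≡ 1 and 10 ≡ 0 (mod 2), and 1 ≠ 0.
So no integer satisfies both congruences.

No, no such integer exists.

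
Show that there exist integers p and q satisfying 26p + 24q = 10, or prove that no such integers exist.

p = 5, q = -5

Since gcd(26, 24) = 2 and 10 = 2·5, Bézout's identity guarantees a solution.
Dividing through by 2 reduces the equation to 13p + 12q = 5.
Dividing repeatedly: 13 = 1·12 + 1, 12 = 12·1 + 0.
Unwinding: 1 = 13 − 1·12, i.e. 13·1 + 12·(-1) = 1.
Multiplying through by 5: p = 1·5 = 5, q = (-1)·5 = -5 is a solution.
Indeed 26·5 + 24·(-5) = 130 − 120 = 10.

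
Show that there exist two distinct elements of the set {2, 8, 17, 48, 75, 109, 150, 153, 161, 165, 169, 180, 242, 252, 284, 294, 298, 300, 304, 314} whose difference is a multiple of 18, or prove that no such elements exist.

8 and 242 are such a pair.

Both 8 and 242 leave remainder 8 on division by 18; their difference 234 = 13·18 is a multiple of 18.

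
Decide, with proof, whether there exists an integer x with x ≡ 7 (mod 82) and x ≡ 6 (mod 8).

gcd(82, 8) = 2. If x ≡ 7 (mod 82) and x ≡ 6 (mod 8), then x ≡ 7 (mod 2) and x ≡ 6 (mod 2).
But 7 mod 2 = 1 while 6 mod 2 = 0, a contradiction.
So no integer satisfies both congruences.

There is no such integer.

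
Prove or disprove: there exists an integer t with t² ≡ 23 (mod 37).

37 is prime, so by Euler's criterion 23 is a square mod 37 iff 23^((37−1)/2) = 23^18 ≡ 1 (mod 37).
Squaring successively (mod 37): 23^2 = 529 ≡ 11; 23^4 ≡ 11² = 121 ≡ 10; 23^8 ≡ 10² = 100 ≡ 26; 23^16 ≡ 26² = 676 ≡ 10.
Since 18 = 16 + 2, 23^18 ≡ 10 · 11; multiplying out mod 37: 10·11 = 110 ≡ 36. Thus 23^18 ≡ 36 ≡ −1 (mod 37).
The value −1 means 23 is a non-residue modulo 37, so t² ≡ 23 (mod 37) is impossible.

There is no such integer.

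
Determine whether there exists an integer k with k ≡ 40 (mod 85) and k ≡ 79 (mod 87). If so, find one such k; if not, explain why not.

k = 2080

gcd(85, 87) = 1, so the Chinese Remainder Theorem guarantees exactly one residue class mod 7395 satisfying both.
Any solution of the first congruence is k = 40 + 85t; substituting into the second, 85t ≡ 79 − 40 ≡ 39 (mod 87).
To invert 85 modulo 87: 87 = 1·85 + 2, 85 = 42·2 + 1, 2 = 2·1 + 0, and unwinding, 1 = 85 − 42·2 = 85 − 42·(87 − 1·85) = −42·87 + 43·85. Thus 85⁻¹ ≡ 43 (mod 87).
Multiplying by 43: t ≡ 43·39 = 1677 ≡ 24 (mod 87).
Taking t = 24 gives k = 40 + 85·24 = 2080.
Verify: 2080 = 24·85 + 40 and 2080 = 23·87 + 79. ✓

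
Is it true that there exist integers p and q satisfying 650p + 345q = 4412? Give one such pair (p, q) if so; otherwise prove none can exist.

Both 650 and 345 are divisible by gcd(650, 345) = 5, hence so is any combination 650p + 345q.
However 4412 leaves remainder 2 on division by 5.
Therefore 650p + 345q = 4412 has no solution in integers.

There are no such integers.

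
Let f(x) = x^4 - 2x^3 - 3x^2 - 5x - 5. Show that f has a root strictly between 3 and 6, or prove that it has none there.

f(3) = -20 and f(6) = 721, which have opposite signs.
Since f is a polynomial it is continuous on [3, 6].
By the Intermediate Value Theorem f must vanish at some point of (3, 6).

Such a root exists.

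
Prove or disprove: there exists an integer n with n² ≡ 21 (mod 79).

n = 10

Take n = 10. Then 10² = 100 = 1·79 + 21, so 10² ≡ 21 (mod 79).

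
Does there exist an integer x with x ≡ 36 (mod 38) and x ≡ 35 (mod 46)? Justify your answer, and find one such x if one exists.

No such integer exists.

Reduce both congruences modulo 2, which divides 38 and 46: they say x ≡ 36 (mod 2) and x ≡ 35 (mod 2).
But 36 mod 2 = 0 while 35 mod 2 = 1, a contradiction.
Therefore no such x exists.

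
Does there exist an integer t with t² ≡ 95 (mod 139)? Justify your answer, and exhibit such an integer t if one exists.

Apply Euler's criterion with the prime 139: 95 is a quadratic residue iff 95^69 ≡ 1 (mod 139), and a non-residue iff it is ≡ −1.
Squaring successively (mod 139): 95^2 = 9025 ≡ 129; 95^4 ≡ 129² = 16641 ≡ 100; 95^8 ≡ 100² = 10000 ≡ 131; 95^16 ≡ 131² = 17161 ≡ 64; 95^32 ≡ 64² = 4096 ≡ 65; 95^64 ≡ 65² = 4225 ≡ 55.
Since 69 = 64 + 4 + 1, 95^69 ≡ 55 · 100 · 95; multiplying out mod 139: 55·100 = 5500 ≡ 79, then 79·95 = 7505 ≡ 138. Thus 95^69 ≡ 138 ≡ −1 (mod 139).
By Euler's criterion 95 is a quadratic non-residue mod 139: no t satisfies t² ≡ 95 (mod 139).

There is no such integer.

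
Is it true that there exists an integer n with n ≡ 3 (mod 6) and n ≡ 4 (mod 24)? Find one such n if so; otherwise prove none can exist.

gcd(6, 24) = 6. If n ≡ 3 (mod 6) and n ≡ 4 (mod 24), then n ≡ 3 (mod 6) and n ≡ 4 (mod 6).
However 3 ≡ 3 and 4 ≡ 4 (mod 6), and 3 ≠ 4.
Therefore no such n exists.

No, no such integer exists.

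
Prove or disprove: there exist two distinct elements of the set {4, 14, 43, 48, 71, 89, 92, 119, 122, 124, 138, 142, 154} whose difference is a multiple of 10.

The pair (4, 14) works.

Both 4 and 14 leave remainder 4 on division by 10; their difference 10 = 1·10 is a multiple of 10.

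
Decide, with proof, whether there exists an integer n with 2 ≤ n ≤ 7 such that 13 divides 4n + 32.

At n = 5 we get 4·5 + 32 = 52, and 52 = 13·4.

n = 5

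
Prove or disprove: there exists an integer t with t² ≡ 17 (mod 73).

No such integer exists.

Apply Euler's criterion with the prime 73: 17 is a quadratic residue iff 17^36 ≡ 1 (mod 73), and a non-residue iff it is ≡ −1.
Squaring successively (mod 73): 17^2 = 289 ≡ 70; 17^4 ≡ 70² = 4900 ≡ 9; 17^8 ≡ 9² = 81 ≡ 8; 17^16 ≡ 8² = 64 ≡ 64; 17^32 ≡ 64² = 4096 ≡ 8.
Since 36 = 32 + 4, 17^36 ≡ 8 · 9; multiplying out mod 73: 8·9 = 72 ≡ 72. Thus 17^36 ≡ 72 ≡ −1 (mod 73).
By Euler's criterion 17 is a quadratic non-residue mod 73: no t satisfies t² ≡ 17 (mod 73).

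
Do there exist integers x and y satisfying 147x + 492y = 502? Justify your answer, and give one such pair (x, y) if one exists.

Both 147 and 492 are divisible by gcd(147, 492) = 3, hence so is any combination 147x + 492y.
But 502 = 3·167 + 1, so 3 ∤ 502.
Hence no integers x, y satisfy the equation.

No such integers exist.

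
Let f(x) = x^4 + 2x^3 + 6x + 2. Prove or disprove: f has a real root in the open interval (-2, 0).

f(-2) = -10 and f(0) = 2, which have opposite signs.
Since f is a polynomial it is continuous on [-2, 0].
By the Intermediate Value Theorem, f takes the value 0 somewhere in the open interval.

Yes, f has a root in the interval.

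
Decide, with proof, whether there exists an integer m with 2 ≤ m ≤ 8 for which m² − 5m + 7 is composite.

m = 7

At m = 7: 7² − 5·7 + 7 = 21 = 3·7, which is composite.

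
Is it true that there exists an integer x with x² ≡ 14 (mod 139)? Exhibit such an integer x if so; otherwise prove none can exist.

No, no such integer exists.

Apply Euler's criterion with the prime 139: 14 is a quadratic residue iff 14^69 ≡ 1 (mod 139), and a non-residue iff it is ≡ −1.
Repeated squaring mod 139: 14^2 = 196 ≡ 57; 14^4 ≡ 57² = 3249 ≡ 52; 14^8 ≡ 52² = 2704 ≡ 63; 14^16 ≡ 63² = 3969 ≡ 77; 14^32 ≡ 77² = 5929 ≡ 91; 14^64 ≡ 91² = 8281 ≡ 80.
Since 69 = 64 + 4 + 1, 14^69 ≡ 80 · 52 · 14; multiplying out mod 139: 80·52 = 4160 ≡ 129, then 129·14 = 1806 ≡ 138. Thus 14^69 ≡ 138 ≡ −1 (mod 139).
The value −1 means 14 is a non-residue modulo 139, so x² ≡ 14 (mod 139) is impossible.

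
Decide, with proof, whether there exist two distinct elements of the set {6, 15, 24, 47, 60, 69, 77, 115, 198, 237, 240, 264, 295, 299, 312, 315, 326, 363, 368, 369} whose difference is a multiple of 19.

Both 47 and 237 leave remainder 9 on division by 19; their difference 190 = 10·19 is a multiple of 19.

The pair (47, 237) works.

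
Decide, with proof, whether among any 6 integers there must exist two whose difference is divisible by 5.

Partition the integers by their residue mod 5; there are 5 classes.
Placing 6 integers into 5 classes, some class receives at least two — say a and b.
Then a ≡ b (mod 5), i.e. 5 ∣ (a − b).

Yes, this is always true.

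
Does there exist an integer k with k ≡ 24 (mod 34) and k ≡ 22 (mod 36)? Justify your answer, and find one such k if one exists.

gcd(34, 36) = 2. A simultaneous solution exists iff 24 ≡ 22 (mod 2); here 24 mod 2 = 0 = 22 mod 2, so it does.
The integers ≡ 24 (mod 34) are 24, 58, …; their remainders mod 36 are 24, 22, so k = 58 is the first that is ≡ 22 (mod 36).
Indeed 58 ≡ 24 (mod 34) and 58 ≡ 22 (mod 36).

k = 58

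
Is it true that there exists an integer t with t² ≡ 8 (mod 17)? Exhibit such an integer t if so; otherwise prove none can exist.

t = 12

t = 12 works: 12² = 144, and 144 − 8 = 136 = 8·17.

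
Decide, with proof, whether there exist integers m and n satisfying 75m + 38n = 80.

Since gcd(75, 38) = 1, every integer is an integer combination of 75 and 38.
Dividing repeatedly: 75 = 1·38 + 37, 38 = 1·37 + 1, 37 = 37·1 + 0.
Back-substituting, 1 = 38 − 1·37 = 38 − (75 − 1·38) = −75 + 2·38; that is, 75·(-1) + 38·2 = 1.
Scaling by 80 gives the particular solution (m, n) = (-80, 160).
Adding 3·38 to m and subtracting 3·75 from n gives the tidier solution (34, -65).
Indeed 75·34 + 38·(-65) = 2550 − 2470 = 80.

m = 34, n = -65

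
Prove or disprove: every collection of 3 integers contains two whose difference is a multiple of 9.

No, the set {36, 37, 38} is a counterexample.

Try 3 consecutive integers, 36, 37, 38. Their remainders mod 9 are 0, 1, 2 — pairwise different, as any 3 ≤ 9 consecutive integers have distinct residues.
No two share a residue, so no pair has difference divisible by 9; the claim fails for this set.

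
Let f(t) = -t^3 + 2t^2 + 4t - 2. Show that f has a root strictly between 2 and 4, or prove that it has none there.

f(2) = 6 and f(4) = -18, which have opposite signs.
f is continuous everywhere (it is a polynomial), in particular on [2, 4].
By the Intermediate Value Theorem f must vanish at some point of (2, 4).

Such a root exists.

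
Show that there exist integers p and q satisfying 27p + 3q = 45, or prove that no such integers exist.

p = 0, q = 15

gcd(27, 3) = 3, and 3 divides 45, so integer solutions exist.
Dividing through by 3 reduces the equation to 9p + 1q = 15.
The coefficient of q is 1, so setting p = 0 and q = 15 already solves it.
Indeed 27·0 + 3·15 = 0 + 45 = 45.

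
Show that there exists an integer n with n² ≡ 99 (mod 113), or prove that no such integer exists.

n = 72

Take n = 72. Then 72² = 5184 = 45·113 + 99, so 72² ≡ 99 (mod 113).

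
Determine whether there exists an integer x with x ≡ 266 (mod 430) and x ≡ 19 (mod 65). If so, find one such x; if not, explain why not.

gcd(430, 65) = 5. If x ≡ 266 (mod 430) and x ≡ 19 (mod 65), then x ≡ 266 (mod 5) and x ≡ 19 (mod 5).
However 266 ≡ 1 and 19 ≡ 4 (mod 5), and 1 ≠ 4.
Hence the system has no solution.

There is no such integer.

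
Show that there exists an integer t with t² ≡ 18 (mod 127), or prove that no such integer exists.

Take t = 79. Then 79² = 6241 = 49·127 + 18, so 79² ≡ 18 (mod 127).

t = 79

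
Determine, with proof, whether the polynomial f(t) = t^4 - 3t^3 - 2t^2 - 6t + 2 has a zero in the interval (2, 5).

Such a root exists.

f(2) = -26 and f(5) = 172, which have opposite signs.
f is continuous everywhere (it is a polynomial), in particular on [2, 5].
By the Intermediate Value Theorem f must vanish at some point of (2, 5).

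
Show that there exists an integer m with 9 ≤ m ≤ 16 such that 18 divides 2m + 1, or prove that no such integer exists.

At m = 9, 2·9 + 1 = 19 ≡ 1 (mod 18), and each step in m adds 2, giving residues 1, 3, 5, 7, 9, 11, 13, 15 for m = 9, 10, …, 16.
None is 0, so 18 never divides 2m + 1 on this range.

There is no such integer m in that range.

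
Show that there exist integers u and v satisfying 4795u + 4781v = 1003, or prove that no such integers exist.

No such integers exist.

Any value of 4795u + 4781v is a multiple of gcd(4795, 4781) = 7.
However 1003 leaves remainder 2 on division by 7.
So the equation is unsolvable over ℤ.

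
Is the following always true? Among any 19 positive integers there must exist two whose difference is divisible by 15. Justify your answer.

Each integer lies in one of the 15 residue classes modulo 15.
Placing 19 integers into 15 classes, some class receives at least two — say a and b.
Their difference a − b is then a multiple of 15.

True.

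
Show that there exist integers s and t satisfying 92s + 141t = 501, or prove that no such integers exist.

Since gcd(92, 141) = 1, every integer is an integer combination of 92 and 141.
Dividing repeatedly: 141 = 1·92 + 49, 92 = 1·49 + 43, 49 = 1·43 + 6, 43 = 7·6 + 1, 6 = 6·1 + 0.
Working back up the chain: 1 = 43 − 7·6 = 43 − 7·(49 − 1·43) = −7·49 + 8·43 = −7·49 + 8·(92 − 1·49) = 8·92 − 15·49 = 8·92 − 15·(141 − 1·92) = −15·141 + 23·92. So 92·23 + 141·(-15) = 1.
Scaling by 501 gives the particular solution (s, t) = (11523, -7515).
The general solution is s = 11523 + 141k, t = -7515 − 92k; taking k = -81 gives the smaller pair s = 102, t = -63.
Indeed 92·102 + 141·(-63) = 9384 − 8883 = 501.

s = 102, t = -63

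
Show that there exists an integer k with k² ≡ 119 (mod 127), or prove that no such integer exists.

Apply Euler's criterion with the prime 127: 119 is a quadratic residue iff 119^63 ≡ 1 (mod 127), and a non-residue iff it is ≡ −1.
Squaring successively (mod 127): 119^2 = 14161 ≡ 64; 119^4 ≡ 64² = 4096 ≡ 32; 119^8 ≡ 32² = 1024 ≡ 8; 119^16 ≡ 8² = 64 ≡ 64; 119^32 ≡ 64² = 4096 ≡ 32.
Since 63 = 32 + 16 + 8 + 4 + 2 + 1, 119^63 ≡ 32 · 64 · 8 · 32 · 64 · 119; multiplying out mod 127: 32·64 = 2048 ≡ 16, then 16·8 = 128 ≡ 1, then 1·32 = 32 ≡ 32, then 32·64 = 2048 ≡ 16, then 16·119 = 1904 ≡ 126. Thus 119^63 ≡ 126 ≡ −1 (mod 127).
The value −1 means 119 is a non-residue modulo 127, so k² ≡ 119 (mod 127) is impossible.

There is no such integer.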